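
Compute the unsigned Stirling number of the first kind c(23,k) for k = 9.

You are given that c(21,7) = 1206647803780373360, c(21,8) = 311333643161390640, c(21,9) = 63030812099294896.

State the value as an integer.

[22] T[22,8]:21*311333643161390640+1206647803780373360=7744654310169576800 · T[22,9]:21*63030812099294896+311333643161390640=1634980697246583456
[23] T[23,9]:22*1634980697246583456+7744654310169576800=43714229649594412832
Read c(23,9) = 43714229649594412832.

43714229649594412832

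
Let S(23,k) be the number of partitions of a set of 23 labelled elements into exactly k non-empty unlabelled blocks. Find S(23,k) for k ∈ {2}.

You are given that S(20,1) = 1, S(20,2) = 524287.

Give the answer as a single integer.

@21  (21,1):1·1+0→1, (21,2):524287·2+1→1048575
@22  (22,1):1·1+0→1, (22,2):1048575·2+1→2097151
@23  (23,2):2097151·2+1→4194303
Read S(23,2) = 4194303.

4194303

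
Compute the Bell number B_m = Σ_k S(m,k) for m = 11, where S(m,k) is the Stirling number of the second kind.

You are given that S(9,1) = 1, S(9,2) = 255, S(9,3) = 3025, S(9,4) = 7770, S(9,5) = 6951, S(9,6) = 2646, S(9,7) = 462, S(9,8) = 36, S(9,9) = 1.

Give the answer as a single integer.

r10: T_10,1=1×1+0=1; T_10,2=2×255+1=511; T_10,3=3×3025+255=9330; T_10,4=4×7770+3025=34105; T_10,5=5×6951+7770=42525; T_10,6=6×2646+6951=22827; T_10,7=7×462+2646=5880; T_10,8=8×36+462=750; T_10,9=9×1+36=45; T_10,10=10×0+1=1
r11: T_11,1=1×1+0=1; T_11,2=2×511+1=1023; T_11,3=3×9330+511=28501; T_11,4=4×34105+9330=145750; T_11,5=5×42525+34105=246730; T_11,6=6×22827+42525=179487; T_11,7=7×5880+22827=63987; T_11,8=8×750+5880=11880; T_11,9=9×45+750=1155; T_11,10=10×1+45=55; T_11,11=11×0+1=1
B_11 = ΣS(11,k) = 1+1023+28501+145750+246730+179487+63987+11880+1155+55+1 = 678570

678570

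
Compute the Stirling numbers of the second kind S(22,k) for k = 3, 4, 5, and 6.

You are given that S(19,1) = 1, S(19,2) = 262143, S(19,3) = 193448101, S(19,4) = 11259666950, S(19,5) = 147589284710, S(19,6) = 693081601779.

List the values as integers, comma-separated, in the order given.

5228079450, 727778623825, 19137821912055, 163305339345225

[20] T[20,1]:1*1+0=1 · T[20,2]:2*262143+1=524287 · T[20,3]:3*193448101+262143=580606446 · T[20,4]:4*11259666950+193448101=45232115901 · T[20,5]:5*147589284710+11259666950=749206090500 · T[20,6]:6*693081601779+147589284710=4306078895384
[21] T[21,2]:2*524287+1=1048575 · T[21,3]:3*580606446+524287=1742343625 · T[21,4]:4*45232115901+580606446=181509070050 · T[21,5]:5*749206090500+45232115901=3791262568401 · T[21,6]:6*4306078895384+749206090500=26585679462804
[22] T[22,3]:3*1742343625+1048575=5228079450 · T[22,4]:4*181509070050+1742343625=727778623825 · T[22,5]:5*3791262568401+181509070050=19137821912055 · T[22,6]:6*26585679462804+3791262568401=163305339345225
Read S(22,3) = 5228079450, S(22,4) = 727778623825, S(22,5) = 19137821912055, S(22,6) = 163305339345225.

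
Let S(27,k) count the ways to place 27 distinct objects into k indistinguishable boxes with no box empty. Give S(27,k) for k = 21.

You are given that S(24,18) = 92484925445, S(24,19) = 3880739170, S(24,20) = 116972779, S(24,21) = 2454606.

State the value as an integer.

r25: T_25,19=19×3880739170+92484925445=166218969675; T_25,20=20×116972779+3880739170=6220194750; T_25,21=21×2454606+116972779=168519505
r26: T_26,20=20×6220194750+166218969675=290622864675; T_26,21=21×168519505+6220194750=9759104355
r27: T_27,21=21×9759104355+290622864675=495564056130
Read S(27,21) = 495564056130.

495564056130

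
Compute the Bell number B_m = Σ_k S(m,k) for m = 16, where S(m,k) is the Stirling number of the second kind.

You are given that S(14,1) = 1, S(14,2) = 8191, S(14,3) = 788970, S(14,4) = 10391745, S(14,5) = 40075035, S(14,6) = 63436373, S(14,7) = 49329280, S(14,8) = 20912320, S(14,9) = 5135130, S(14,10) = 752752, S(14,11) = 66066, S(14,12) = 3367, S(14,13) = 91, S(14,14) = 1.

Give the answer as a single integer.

10480142147

@15  (15,1):1·1+0→1, (15,2):8191·2+1→16383, (15,3):788970·3+8191→2375101, (15,4):10391745·4+788970→42355950, (15,5):40075035·5+10391745→210766920, (15,6):63436373·6+40075035→420693273, (15,7):49329280·7+63436373→408741333, (15,8):20912320·8+49329280→216627840, (15,9):5135130·9+20912320→67128490, (15,10):752752·10+5135130→12662650, (15,11):66066·11+752752→1479478, (15,12):3367·12+66066→106470, (15,13):91·13+3367→4550, (15,14):1·14+91→105, (15,15):0·15+1→1
@16  (16,1):1·1+0→1, (16,2):16383·2+1→32767, (16,3):2375101·3+16383→7141686, (16,4):42355950·4+2375101→171798901, (16,5):210766920·5+42355950→1096190550, (16,6):420693273·6+210766920→2734926558, (16,7):408741333·7+420693273→3281882604, (16,8):216627840·8+408741333→2141764053, (16,9):67128490·9+216627840→820784250, (16,10):12662650·10+67128490→193754990, (16,11):1479478·11+12662650→28936908, (16,12):106470·12+1479478→2757118, (16,13):4550·13+106470→165620, (16,14):105·14+4550→6020, (16,15):1·15+105→120, (16,16):0·16+1→1
B_16 = ΣS(16,k) = 1+32767+7141686+171798901+1096190550+2734926558+3281882604+2141764053+820784250+193754990+28936908+2757118+165620+6020+120+1 = 10480142147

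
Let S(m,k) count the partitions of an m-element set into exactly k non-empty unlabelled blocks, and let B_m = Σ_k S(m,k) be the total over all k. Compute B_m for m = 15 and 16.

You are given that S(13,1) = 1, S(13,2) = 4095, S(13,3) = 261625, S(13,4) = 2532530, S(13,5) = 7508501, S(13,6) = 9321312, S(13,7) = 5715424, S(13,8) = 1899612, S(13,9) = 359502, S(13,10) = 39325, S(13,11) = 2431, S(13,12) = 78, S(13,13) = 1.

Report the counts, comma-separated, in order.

1382958545, 10480142147

r14: T_14,1=1×1+0=1; T_14,2=2×4095+1=8191; T_14,3=3×261625+4095=788970; T_14,4=4×2532530+261625=10391745; T_14,5=5×7508501+2532530=40075035; T_14,6=6×9321312+7508501=63436373; T_14,7=7×5715424+9321312=49329280; T_14,8=8×1899612+5715424=20912320; T_14,9=9×359502+1899612=5135130; T_14,10=10×39325+359502=752752; T_14,11=11×2431+39325=66066; T_14,12=12×78+2431=3367; T_14,13=13×1+78=91; T_14,14=14×0+1=1
r15: T_15,1=1×1+0=1; T_15,2=2×8191+1=16383; T_15,3=3×788970+8191=2375101; T_15,4=4×10391745+788970=42355950; T_15,5=5×40075035+10391745=210766920; T_15,6=6×63436373+40075035=420693273; T_15,7=7×49329280+63436373=408741333; T_15,8=8×20912320+49329280=216627840; T_15,9=9×5135130+20912320=67128490; T_15,10=10×752752+5135130=12662650; T_15,11=11×66066+752752=1479478; T_15,12=12×3367+66066=106470; T_15,13=13×91+3367=4550; T_15,14=14×1+91=105; T_15,15=15×0+1=1
r16: T_16,1=1×1+0=1; T_16,2=2×16383+1=32767; T_16,3=3×2375101+16383=7141686; T_16,4=4×42355950+2375101=171798901; T_16,5=5×210766920+42355950=1096190550; T_16,6=6×420693273+210766920=2734926558; T_16,7=7×408741333+420693273=3281882604; T_16,8=8×216627840+408741333=2141764053; T_16,9=9×67128490+216627840=820784250; T_16,10=10×12662650+67128490=193754990; T_16,11=11×1479478+12662650=28936908; T_16,12=12×106470+1479478=2757118; T_16,13=13×4550+106470=165620; T_16,14=14×105+4550=6020; T_16,15=15×1+105=120; T_16,16=16×0+1=1
B_15 = ΣS(15,k) = 1+16383+2375101+42355950+210766920+420693273+408741333+216627840+67128490+12662650+1479478+106470+4550+105+1 = 1382958545
B_16 = ΣS(16,k) = 1+32767+7141686+171798901+1096190550+2734926558+3281882604+2141764053+820784250+193754990+28936908+2757118+165620+6020+120+1 = 10480142147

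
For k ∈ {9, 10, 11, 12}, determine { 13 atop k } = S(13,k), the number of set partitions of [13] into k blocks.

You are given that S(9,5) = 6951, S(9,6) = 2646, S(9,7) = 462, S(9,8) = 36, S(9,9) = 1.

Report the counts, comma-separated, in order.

359502, 39325, 2431, 78

@10  (10,6):2646·6+6951→22827, (10,7):462·7+2646→5880, (10,8):36·8+462→750, (10,9):1·9+36→45, (10,10):0·10+1→1
@11  (11,7):5880·7+22827→63987, (11,8):750·8+5880→11880, (11,9):45·9+750→1155, (11,10):1·10+45→55, (11,11):0·11+1→1
@12  (12,8):11880·8+63987→159027, (12,9):1155·9+11880→22275, (12,10):55·10+1155→1705, (12,11):1·11+55→66, (12,12):0·12+1→1
@13  (13,9):22275·9+159027→359502, (13,10):1705·10+22275→39325, (13,11):66·11+1705→2431, (13,12):1·12+66→78
Read S(13,9) = 359502, S(13,10) = 39325, S(13,11) = 2431, S(13,12) = 78.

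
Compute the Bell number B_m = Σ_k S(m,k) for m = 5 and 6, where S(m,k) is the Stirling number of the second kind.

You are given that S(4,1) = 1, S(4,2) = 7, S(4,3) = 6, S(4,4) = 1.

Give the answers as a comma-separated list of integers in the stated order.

52, 203

[5] T[5,1]:1*1+0=1 · T[5,2]:2*7+1=15 · T[5,3]:3*6+7=25 · T[5,4]:4*1+6=10 · T[5,5]:5*0+1=1
[6] T[6,1]:1*1+0=1 · T[6,2]:2*15+1=31 · T[6,3]:3*25+15=90 · T[6,4]:4*10+25=65 · T[6,5]:5*1+10=15 · T[6,6]:6*0+1=1
B_5 = ΣS(5,k) = 1+15+25+10+1 = 52
B_6 = ΣS(6,k) = 1+31+90+65+15+1 = 203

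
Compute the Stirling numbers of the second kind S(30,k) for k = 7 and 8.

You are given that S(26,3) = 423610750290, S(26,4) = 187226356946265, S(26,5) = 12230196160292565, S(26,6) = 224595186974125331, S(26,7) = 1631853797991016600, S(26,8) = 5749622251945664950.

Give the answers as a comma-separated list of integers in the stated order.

4168916722553086402080, 26383018684048108297800

r27: T_27,4=4×187226356946265+423610750290=749329038535350; T_27,5=5×12230196160292565+187226356946265=61338207158409090; T_27,6=6×224595186974125331+12230196160292565=1359801318005044551; T_27,7=7×1631853797991016600+224595186974125331=11647571772911241531; T_27,8=8×5749622251945664950+1631853797991016600=47628831813556336200
r28: T_28,5=5×61338207158409090+749329038535350=307440364830580800; T_28,6=6×1359801318005044551+61338207158409090=8220146115188676396; T_28,7=7×11647571772911241531+1359801318005044551=82892803728383735268; T_28,8=8×47628831813556336200+11647571772911241531=392678226281361931131
r29: T_29,6=6×8220146115188676396+307440364830580800=49628317055962639176; T_29,7=7×82892803728383735268+8220146115188676396=588469772213874823272; T_29,8=8×392678226281361931131+82892803728383735268=3224318613979279184316
r30: T_30,7=7×588469772213874823272+49628317055962639176=4168916722553086402080; T_30,8=8×3224318613979279184316+588469772213874823272=26383018684048108297800
Read S(30,7) = 4168916722553086402080, S(30,8) = 26383018684048108297800.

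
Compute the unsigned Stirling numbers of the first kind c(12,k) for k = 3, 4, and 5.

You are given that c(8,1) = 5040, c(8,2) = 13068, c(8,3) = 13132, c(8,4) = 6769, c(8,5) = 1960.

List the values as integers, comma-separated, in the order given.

150917976, 105258076, 45995730

[9] T[9,1]:8*5040+0=40320 · T[9,2]:8*13068+5040=109584 · T[9,3]:8*13132+13068=118124 · T[9,4]:8*6769+13132=67284 · T[9,5]:8*1960+6769=22449
[10] T[10,1]:9*40320+0=362880 · T[10,2]:9*109584+40320=1026576 · T[10,3]:9*118124+109584=1172700 · T[10,4]:9*67284+118124=723680 · T[10,5]:9*22449+67284=269325
[11] T[11,2]:10*1026576+362880=10628640 · T[11,3]:10*1172700+1026576=12753576 · T[11,4]:10*723680+1172700=8409500 · T[11,5]:10*269325+723680=3416930
[12] T[12,3]:11*12753576+10628640=150917976 · T[12,4]:11*8409500+12753576=105258076 · T[12,5]:11*3416930+8409500=45995730
Read c(12,3) = 150917976, c(12,4) = 105258076, c(12,5) = 45995730.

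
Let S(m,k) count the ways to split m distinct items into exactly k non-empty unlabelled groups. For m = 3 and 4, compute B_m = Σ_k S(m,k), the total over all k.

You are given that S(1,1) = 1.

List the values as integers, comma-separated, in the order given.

r2: T_2,1=1×1+0=1; T_2,2=2×0+1=1
r3: T_3,1=1×1+0=1; T_3,2=2×1+1=3; T_3,3=3×0+1=1
r4: T_4,1=1×1+0=1; T_4,2=2×3+1=7; T_4,3=3×1+3=6; T_4,4=4×0+1=1
B_3 = ΣS(3,k) = 1+3+1 = 5
B_4 = ΣS(4,k) = 1+7+6+1 = 15

5, 15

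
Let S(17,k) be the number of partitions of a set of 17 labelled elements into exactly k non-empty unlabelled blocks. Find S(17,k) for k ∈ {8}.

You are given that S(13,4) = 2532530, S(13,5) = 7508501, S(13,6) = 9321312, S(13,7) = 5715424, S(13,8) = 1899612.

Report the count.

20415995028

row 14: T[14][5]=5·7508501+2532530=40075035  T[14][6]=6·9321312+7508501=63436373  T[14][7]=7·5715424+9321312=49329280  T[14][8]=8·1899612+5715424=20912320
row 15: T[15][6]=6·63436373+40075035=420693273  T[15][7]=7·49329280+63436373=408741333  T[15][8]=8·20912320+49329280=216627840
row 16: T[16][7]=7·408741333+420693273=3281882604  T[16][8]=8·216627840+408741333=2141764053
row 17: T[17][8]=8·2141764053+3281882604=20415995028
Read S(17,8) = 20415995028.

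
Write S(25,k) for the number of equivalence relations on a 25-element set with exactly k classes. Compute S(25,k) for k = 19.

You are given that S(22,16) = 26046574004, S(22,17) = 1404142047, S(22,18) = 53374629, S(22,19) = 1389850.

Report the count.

166218969675

@23  (23,17):1404142047·17+26046574004→49916988803, (23,18):53374629·18+1404142047→2364885369, (23,19):1389850·19+53374629→79781779
@24  (24,18):2364885369·18+49916988803→92484925445, (24,19):79781779·19+2364885369→3880739170
@25  (25,19):3880739170·19+92484925445→166218969675
Read S(25,19) = 166218969675.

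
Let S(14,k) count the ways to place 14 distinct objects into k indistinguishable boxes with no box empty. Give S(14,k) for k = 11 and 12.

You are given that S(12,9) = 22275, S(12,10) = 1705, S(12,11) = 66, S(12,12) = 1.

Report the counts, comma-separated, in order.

i=13: T(13,10)=22275+10·1705=39325 | T(13,11)=1705+11·66=2431 | T(13,12)=66+12·1=78
i=14: T(14,11)=39325+11·2431=66066 | T(14,12)=2431+12·78=3367
Read S(14,11) = 66066, S(14,12) = 3367.

66066, 3367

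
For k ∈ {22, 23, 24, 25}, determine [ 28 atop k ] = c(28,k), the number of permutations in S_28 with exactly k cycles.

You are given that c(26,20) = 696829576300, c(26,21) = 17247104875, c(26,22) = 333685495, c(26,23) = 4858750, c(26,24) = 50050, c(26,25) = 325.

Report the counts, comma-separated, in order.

1845173352165, 38343278610, 626334345, 7739550

i=27: T(27,21)=696829576300+26·17247104875=1145254303050 | T(27,22)=17247104875+26·333685495=25922927745 | T(27,23)=333685495+26·4858750=460012995 | T(27,24)=4858750+26·50050=6160050 | T(27,25)=50050+26·325=58500
i=28: T(28,22)=1145254303050+27·25922927745=1845173352165 | T(28,23)=25922927745+27·460012995=38343278610 | T(28,24)=460012995+27·6160050=626334345 | T(28,25)=6160050+27·58500=7739550
Read c(28,22) = 1845173352165, c(28,23) = 38343278610, c(28,24) = 626334345, c(28,25) = 7739550.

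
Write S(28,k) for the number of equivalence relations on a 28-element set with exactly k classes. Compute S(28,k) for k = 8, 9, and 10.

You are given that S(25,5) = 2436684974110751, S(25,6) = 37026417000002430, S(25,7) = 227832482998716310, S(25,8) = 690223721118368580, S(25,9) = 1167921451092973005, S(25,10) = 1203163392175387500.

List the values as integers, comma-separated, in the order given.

i=26: T(26,6)=2436684974110751+6·37026417000002430=224595186974125331 | T(26,7)=37026417000002430+7·227832482998716310=1631853797991016600 | T(26,8)=227832482998716310+8·690223721118368580=5749622251945664950 | T(26,9)=690223721118368580+9·1167921451092973005=11201516780955125625 | T(26,10)=1167921451092973005+10·1203163392175387500=13199555372846848005
i=27: T(27,7)=224595186974125331+7·1631853797991016600=11647571772911241531 | T(27,8)=1631853797991016600+8·5749622251945664950=47628831813556336200 | T(27,9)=5749622251945664950+9·11201516780955125625=106563273280541795575 | T(27,10)=11201516780955125625+10·13199555372846848005=143197070509423605675
i=28: T(28,8)=11647571772911241531+8·47628831813556336200=392678226281361931131 | T(28,9)=47628831813556336200+9·106563273280541795575=1006698291338432496375 | T(28,10)=106563273280541795575+10·143197070509423605675=1538533978374777852325
Read S(28,8) = 392678226281361931131, S(28,9) = 1006698291338432496375, S(28,10) = 1538533978374777852325.

392678226281361931131, 1006698291338432496375, 1538533978374777852325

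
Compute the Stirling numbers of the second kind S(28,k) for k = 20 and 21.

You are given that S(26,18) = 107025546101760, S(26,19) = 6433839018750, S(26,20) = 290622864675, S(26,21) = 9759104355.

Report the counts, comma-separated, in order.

[27] T[27,19]:19*6433839018750+107025546101760=229268487458010 · T[27,20]:20*290622864675+6433839018750=12246296312250 · T[27,21]:21*9759104355+290622864675=495564056130
[28] T[28,20]:20*12246296312250+229268487458010=474194413703010 · T[28,21]:21*495564056130+12246296312250=22653141490980
Read S(28,20) = 474194413703010, S(28,21) = 22653141490980.

474194413703010, 22653141490980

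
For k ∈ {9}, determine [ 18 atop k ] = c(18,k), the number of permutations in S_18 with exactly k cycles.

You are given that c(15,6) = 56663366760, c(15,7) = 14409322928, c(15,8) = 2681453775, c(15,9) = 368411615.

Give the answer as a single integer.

[16] T[16,7]:15*14409322928+56663366760=272803210680 · T[16,8]:15*2681453775+14409322928=54631129553 · T[16,9]:15*368411615+2681453775=8207628000
[17] T[17,8]:16*54631129553+272803210680=1146901283528 · T[17,9]:16*8207628000+54631129553=185953177553
[18] T[18,9]:17*185953177553+1146901283528=4308105301929
Read c(18,9) = 4308105301929.

4308105301929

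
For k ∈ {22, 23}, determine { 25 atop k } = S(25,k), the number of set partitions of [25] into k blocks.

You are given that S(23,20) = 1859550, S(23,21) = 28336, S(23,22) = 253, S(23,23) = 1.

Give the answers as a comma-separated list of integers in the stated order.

row 24: T[24][21]=21·28336+1859550=2454606  T[24][22]=22·253+28336=33902  T[24][23]=23·1+253=276
row 25: T[25][22]=22·33902+2454606=3200450  T[25][23]=23·276+33902=40250
Read S(25,22) = 3200450, S(25,23) = 40250.

3200450, 40250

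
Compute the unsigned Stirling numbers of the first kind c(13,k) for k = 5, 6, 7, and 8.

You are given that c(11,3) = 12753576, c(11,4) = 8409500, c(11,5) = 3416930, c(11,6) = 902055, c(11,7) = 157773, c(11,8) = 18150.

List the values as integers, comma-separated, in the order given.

657206836, 206070150, 44990231, 6926634

@12  (12,4):8409500·11+12753576→105258076, (12,5):3416930·11+8409500→45995730, (12,6):902055·11+3416930→13339535, (12,7):157773·11+902055→2637558, (12,8):18150·11+157773→357423
@13  (13,5):45995730·12+105258076→657206836, (13,6):13339535·12+45995730→206070150, (13,7):2637558·12+13339535→44990231, (13,8):357423·12+2637558→6926634
Read c(13,5) = 657206836, c(13,6) = 206070150, c(13,7) = 44990231, c(13,8) = 6926634.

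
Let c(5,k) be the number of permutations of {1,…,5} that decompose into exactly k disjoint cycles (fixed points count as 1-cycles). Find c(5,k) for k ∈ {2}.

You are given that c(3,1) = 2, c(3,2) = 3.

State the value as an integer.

50

i=4: T(4,1)=0+3·2=6 | T(4,2)=2+3·3=11
i=5: T(5,2)=6+4·11=50
Read c(5,2) = 50.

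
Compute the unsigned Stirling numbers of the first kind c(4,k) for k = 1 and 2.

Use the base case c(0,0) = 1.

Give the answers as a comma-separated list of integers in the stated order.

[1] T[1,1]:0*0+1=1
[2] T[2,1]:1*1+0=1 · T[2,2]:1*0+1=1
[3] T[3,1]:2*1+0=2 · T[3,2]:2*1+1=3
[4] T[4,1]:3*2+0=6 · T[4,2]:3*3+2=11
Read c(4,1) = 6, c(4,2) = 11.

6, 11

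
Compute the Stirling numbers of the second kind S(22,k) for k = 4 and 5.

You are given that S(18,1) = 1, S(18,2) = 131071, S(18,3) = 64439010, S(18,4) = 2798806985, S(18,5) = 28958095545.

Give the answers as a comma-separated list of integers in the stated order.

727778623825, 19137821912055

[19] T[19,1]:1*1+0=1 · T[19,2]:2*131071+1=262143 · T[19,3]:3*64439010+131071=193448101 · T[19,4]:4*2798806985+64439010=11259666950 · T[19,5]:5*28958095545+2798806985=147589284710
[20] T[20,2]:2*262143+1=524287 · T[20,3]:3*193448101+262143=580606446 · T[20,4]:4*11259666950+193448101=45232115901 · T[20,5]:5*147589284710+11259666950=749206090500
[21] T[21,3]:3*580606446+524287=1742343625 · T[21,4]:4*45232115901+580606446=181509070050 · T[21,5]:5*749206090500+45232115901=3791262568401
[22] T[22,4]:4*181509070050+1742343625=727778623825 · T[22,5]:5*3791262568401+181509070050=19137821912055
Read S(22,4) = 727778623825, S(22,5) = 19137821912055.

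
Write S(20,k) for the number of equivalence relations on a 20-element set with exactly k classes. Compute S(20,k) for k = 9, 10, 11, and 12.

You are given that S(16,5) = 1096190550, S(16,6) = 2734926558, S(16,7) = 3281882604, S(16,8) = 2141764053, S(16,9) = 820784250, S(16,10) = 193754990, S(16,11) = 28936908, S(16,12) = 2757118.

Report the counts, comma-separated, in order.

12011282644725, 5917584964655, 1900842429486, 411016633391

[17] T[17,6]:6*2734926558+1096190550=17505749898 · T[17,7]:7*3281882604+2734926558=25708104786 · T[17,8]:8*2141764053+3281882604=20415995028 · T[17,9]:9*820784250+2141764053=9528822303 · T[17,10]:10*193754990+820784250=2758334150 · T[17,11]:11*28936908+193754990=512060978 · T[17,12]:12*2757118+28936908=62022324
[18] T[18,7]:7*25708104786+17505749898=197462483400 · T[18,8]:8*20415995028+25708104786=189036065010 · T[18,9]:9*9528822303+20415995028=106175395755 · T[18,10]:10*2758334150+9528822303=37112163803 · T[18,11]:11*512060978+2758334150=8391004908 · T[18,12]:12*62022324+512060978=1256328866
[19] T[19,8]:8*189036065010+197462483400=1709751003480 · T[19,9]:9*106175395755+189036065010=1144614626805 · T[19,10]:10*37112163803+106175395755=477297033785 · T[19,11]:11*8391004908+37112163803=129413217791 · T[19,12]:12*1256328866+8391004908=23466951300
[20] T[20,9]:9*1144614626805+1709751003480=12011282644725 · T[20,10]:10*477297033785+1144614626805=5917584964655 · T[20,11]:11*129413217791+477297033785=1900842429486 · T[20,12]:12*23466951300+129413217791=411016633391
Read S(20,9) = 12011282644725, S(20,10) = 5917584964655, S(20,11) = 1900842429486, S(20,12) = 411016633391.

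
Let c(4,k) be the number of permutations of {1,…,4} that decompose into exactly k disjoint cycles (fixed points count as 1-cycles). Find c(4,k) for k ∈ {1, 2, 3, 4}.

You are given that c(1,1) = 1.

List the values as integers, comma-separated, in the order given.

[2] T[2,1]:1*1+0=1 · T[2,2]:1*0+1=1
[3] T[3,1]:2*1+0=2 · T[3,2]:2*1+1=3 · T[3,3]:2*0+1=1
[4] T[4,1]:3*2+0=6 · T[4,2]:3*3+2=11 · T[4,3]:3*1+3=6 · T[4,4]:3*0+1=1
Read c(4,1) = 6, c(4,2) = 11, c(4,3) = 6, c(4,4) = 1.

6, 11, 6, 1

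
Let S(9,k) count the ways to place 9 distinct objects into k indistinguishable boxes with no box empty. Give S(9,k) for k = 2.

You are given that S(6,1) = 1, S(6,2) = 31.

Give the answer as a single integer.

255

@7  (7,1):1·1+0→1, (7,2):31·2+1→63
@8  (8,1):1·1+0→1, (8,2):63·2+1→127
@9  (9,2):127·2+1→255
Read S(9,2) = 255.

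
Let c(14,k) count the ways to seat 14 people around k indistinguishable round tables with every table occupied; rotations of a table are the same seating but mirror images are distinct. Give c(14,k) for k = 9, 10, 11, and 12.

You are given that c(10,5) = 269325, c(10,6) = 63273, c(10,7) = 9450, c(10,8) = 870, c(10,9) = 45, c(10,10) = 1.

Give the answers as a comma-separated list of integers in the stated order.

row 11: T[11][6]=10·63273+269325=902055  T[11][7]=10·9450+63273=157773  T[11][8]=10·870+9450=18150  T[11][9]=10·45+870=1320  T[11][10]=10·1+45=55  T[11][11]=10·0+1=1
row 12: T[12][7]=11·157773+902055=2637558  T[12][8]=11·18150+157773=357423  T[12][9]=11·1320+18150=32670  T[12][10]=11·55+1320=1925  T[12][11]=11·1+55=66  T[12][12]=11·0+1=1
row 13: T[13][8]=12·357423+2637558=6926634  T[13][9]=12·32670+357423=749463  T[13][10]=12·1925+32670=55770  T[13][11]=12·66+1925=2717  T[13][12]=12·1+66=78
row 14: T[14][9]=13·749463+6926634=16669653  T[14][10]=13·55770+749463=1474473  T[14][11]=13·2717+55770=91091  T[14][12]=13·78+2717=3731
Read c(14,9) = 16669653, c(14,10) = 1474473, c(14,11) = 91091, c(14,12) = 3731.

16669653, 1474473, 91091, 3731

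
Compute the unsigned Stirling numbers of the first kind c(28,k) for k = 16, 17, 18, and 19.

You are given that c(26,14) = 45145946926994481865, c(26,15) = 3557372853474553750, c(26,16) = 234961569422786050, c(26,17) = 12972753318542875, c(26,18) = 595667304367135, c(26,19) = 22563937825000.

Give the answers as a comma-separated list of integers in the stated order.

@27  (27,15):3557372853474553750·26+45145946926994481865→137637641117332879365, (27,16):234961569422786050·26+3557372853474553750→9666373658466991050, (27,17):12972753318542875·26+234961569422786050→572253155704900800, (27,18):595667304367135·26+12972753318542875→28460103232088385, (27,19):22563937825000·26+595667304367135→1182329687817135
@28  (28,16):9666373658466991050·27+137637641117332879365→398629729895941637715, (28,17):572253155704900800·27+9666373658466991050→25117208862499312650, (28,18):28460103232088385·27+572253155704900800→1340675942971287195, (28,19):1182329687817135·27+28460103232088385→60383004803151030
Read c(28,16) = 398629729895941637715, c(28,17) = 25117208862499312650, c(28,18) = 1340675942971287195, c(28,19) = 60383004803151030.

398629729895941637715, 25117208862499312650, 1340675942971287195, 60383004803151030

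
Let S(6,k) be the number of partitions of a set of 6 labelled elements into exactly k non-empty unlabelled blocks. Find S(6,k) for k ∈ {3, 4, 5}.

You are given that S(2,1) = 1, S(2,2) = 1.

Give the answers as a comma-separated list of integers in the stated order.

90, 65, 15

i=3: T(3,1)=0+1·1=1 | T(3,2)=1+2·1=3 | T(3,3)=1+3·0=1
i=4: T(4,1)=0+1·1=1 | T(4,2)=1+2·3=7 | T(4,3)=3+3·1=6 | T(4,4)=1+4·0=1
i=5: T(5,2)=1+2·7=15 | T(5,3)=7+3·6=25 | T(5,4)=6+4·1=10 | T(5,5)=1+5·0=1
i=6: T(6,3)=15+3·25=90 | T(6,4)=25+4·10=65 | T(6,5)=10+5·1=15
Read S(6,3) = 90, S(6,4) = 65, S(6,5) = 15.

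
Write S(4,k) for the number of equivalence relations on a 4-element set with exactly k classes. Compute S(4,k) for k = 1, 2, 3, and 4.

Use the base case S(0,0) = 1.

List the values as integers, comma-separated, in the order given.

1, 7, 6, 1

[1] T[1,1]:1*0+1=1
[2] T[2,1]:1*1+0=1 · T[2,2]:2*0+1=1
[3] T[3,1]:1*1+0=1 · T[3,2]:2*1+1=3 · T[3,3]:3*0+1=1
[4] T[4,1]:1*1+0=1 · T[4,2]:2*3+1=7 · T[4,3]:3*1+3=6 · T[4,4]:4*0+1=1
Read S(4,1) = 1, S(4,2) = 7, S(4,3) = 6, S(4,4) = 1.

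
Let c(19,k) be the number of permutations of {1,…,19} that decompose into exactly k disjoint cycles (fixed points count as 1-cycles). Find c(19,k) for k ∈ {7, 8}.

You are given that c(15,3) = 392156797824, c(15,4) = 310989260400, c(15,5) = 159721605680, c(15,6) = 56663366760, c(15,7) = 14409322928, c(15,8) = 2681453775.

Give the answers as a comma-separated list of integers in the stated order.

i=16: T(16,4)=392156797824+15·310989260400=5056995703824 | T(16,5)=310989260400+15·159721605680=2706813345600 | T(16,6)=159721605680+15·56663366760=1009672107080 | T(16,7)=56663366760+15·14409322928=272803210680 | T(16,8)=14409322928+15·2681453775=54631129553
i=17: T(17,5)=5056995703824+16·2706813345600=48366009233424 | T(17,6)=2706813345600+16·1009672107080=18861567058880 | T(17,7)=1009672107080+16·272803210680=5374523477960 | T(17,8)=272803210680+16·54631129553=1146901283528
i=18: T(18,6)=48366009233424+17·18861567058880=369012649234384 | T(18,7)=18861567058880+17·5374523477960=110228466184200 | T(18,8)=5374523477960+17·1146901283528=24871845297936
i=19: T(19,7)=369012649234384+18·110228466184200=2353125040549984 | T(19,8)=110228466184200+18·24871845297936=557921681547048
Read c(19,7) = 2353125040549984, c(19,8) = 557921681547048.

2353125040549984, 557921681547048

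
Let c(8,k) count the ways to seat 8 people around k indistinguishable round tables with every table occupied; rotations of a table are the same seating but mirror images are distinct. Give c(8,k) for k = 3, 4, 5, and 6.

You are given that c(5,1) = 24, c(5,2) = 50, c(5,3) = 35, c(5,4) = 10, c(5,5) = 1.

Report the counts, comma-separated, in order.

row 6: T[6][1]=5·24+0=120  T[6][2]=5·50+24=274  T[6][3]=5·35+50=225  T[6][4]=5·10+35=85  T[6][5]=5·1+10=15  T[6][6]=5·0+1=1
row 7: T[7][2]=6·274+120=1764  T[7][3]=6·225+274=1624  T[7][4]=6·85+225=735  T[7][5]=6·15+85=175  T[7][6]=6·1+15=21
row 8: T[8][3]=7·1624+1764=13132  T[8][4]=7·735+1624=6769  T[8][5]=7·175+735=1960  T[8][6]=7·21+175=322
Read c(8,3) = 13132, c(8,4) = 6769, c(8,5) = 1960, c(8,6) = 322.

13132, 6769, 1960, 322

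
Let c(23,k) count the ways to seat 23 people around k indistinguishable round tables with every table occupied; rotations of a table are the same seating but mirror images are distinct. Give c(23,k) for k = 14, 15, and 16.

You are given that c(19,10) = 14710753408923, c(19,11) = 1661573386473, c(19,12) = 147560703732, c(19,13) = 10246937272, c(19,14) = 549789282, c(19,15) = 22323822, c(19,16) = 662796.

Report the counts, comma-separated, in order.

971250460939913, 62382416421941, 3256091103430

[20] T[20,11]:19*1661573386473+14710753408923=46280647751910 · T[20,12]:19*147560703732+1661573386473=4465226757381 · T[20,13]:19*10246937272+147560703732=342252511900 · T[20,14]:19*549789282+10246937272=20692933630 · T[20,15]:19*22323822+549789282=973941900 · T[20,16]:19*662796+22323822=34916946
[21] T[21,12]:20*4465226757381+46280647751910=135585182899530 · T[21,13]:20*342252511900+4465226757381=11310276995381 · T[21,14]:20*20692933630+342252511900=756111184500 · T[21,15]:20*973941900+20692933630=40171771630 · T[21,16]:20*34916946+973941900=1672280820
[22] T[22,13]:21*11310276995381+135585182899530=373100999802531 · T[22,14]:21*756111184500+11310276995381=27188611869881 · T[22,15]:21*40171771630+756111184500=1599718388730 · T[22,16]:21*1672280820+40171771630=75289668850
[23] T[23,14]:22*27188611869881+373100999802531=971250460939913 · T[23,15]:22*1599718388730+27188611869881=62382416421941 · T[23,16]:22*75289668850+1599718388730=3256091103430
Read c(23,14) = 971250460939913, c(23,15) = 62382416421941, c(23,16) = 3256091103430.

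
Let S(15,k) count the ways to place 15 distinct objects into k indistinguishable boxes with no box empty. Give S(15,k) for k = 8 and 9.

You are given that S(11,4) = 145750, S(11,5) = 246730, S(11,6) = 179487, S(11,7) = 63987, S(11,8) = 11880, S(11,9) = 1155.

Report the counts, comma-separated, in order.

216627840, 67128490

i=12: T(12,5)=145750+5·246730=1379400 | T(12,6)=246730+6·179487=1323652 | T(12,7)=179487+7·63987=627396 | T(12,8)=63987+8·11880=159027 | T(12,9)=11880+9·1155=22275
i=13: T(13,6)=1379400+6·1323652=9321312 | T(13,7)=1323652+7·627396=5715424 | T(13,8)=627396+8·159027=1899612 | T(13,9)=159027+9·22275=359502
i=14: T(14,7)=9321312+7·5715424=49329280 | T(14,8)=5715424+8·1899612=20912320 | T(14,9)=1899612+9·359502=5135130
i=15: T(15,8)=49329280+8·20912320=216627840 | T(15,9)=20912320+9·5135130=67128490
Read S(15,8) = 216627840, S(15,9) = 67128490.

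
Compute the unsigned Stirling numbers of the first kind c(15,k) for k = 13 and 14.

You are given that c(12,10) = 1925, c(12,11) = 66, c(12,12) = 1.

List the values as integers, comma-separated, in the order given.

r13: T_13,11=12×66+1925=2717; T_13,12=12×1+66=78; T_13,13=12×0+1=1
r14: T_14,12=13×78+2717=3731; T_14,13=13×1+78=91; T_14,14=13×0+1=1
r15: T_15,13=14×91+3731=5005; T_15,14=14×1+91=105
Read c(15,13) = 5005, c(15,14) = 105.

5005, 105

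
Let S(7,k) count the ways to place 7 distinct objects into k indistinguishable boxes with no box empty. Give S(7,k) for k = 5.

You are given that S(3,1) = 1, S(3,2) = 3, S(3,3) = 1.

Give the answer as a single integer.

r4: T_4,2=2×3+1=7; T_4,3=3×1+3=6; T_4,4=4×0+1=1
r5: T_5,3=3×6+7=25; T_5,4=4×1+6=10; T_5,5=5×0+1=1
r6: T_6,4=4×10+25=65; T_6,5=5×1+10=15
r7: T_7,5=5×15+65=140
Read S(7,5) = 140.

140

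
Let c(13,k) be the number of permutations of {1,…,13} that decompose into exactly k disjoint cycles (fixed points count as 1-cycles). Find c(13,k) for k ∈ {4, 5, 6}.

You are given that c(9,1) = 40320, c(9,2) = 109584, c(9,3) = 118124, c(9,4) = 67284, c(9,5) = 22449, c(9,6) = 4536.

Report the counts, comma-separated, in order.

row 10: T[10][1]=9·40320+0=362880  T[10][2]=9·109584+40320=1026576  T[10][3]=9·118124+109584=1172700  T[10][4]=9·67284+118124=723680  T[10][5]=9·22449+67284=269325  T[10][6]=9·4536+22449=63273
row 11: T[11][2]=10·1026576+362880=10628640  T[11][3]=10·1172700+1026576=12753576  T[11][4]=10·723680+1172700=8409500  T[11][5]=10·269325+723680=3416930  T[11][6]=10·63273+269325=902055
row 12: T[12][3]=11·12753576+10628640=150917976  T[12][4]=11·8409500+12753576=105258076  T[12][5]=11·3416930+8409500=45995730  T[12][6]=11·902055+3416930=13339535
row 13: T[13][4]=12·105258076+150917976=1414014888  T[13][5]=12·45995730+105258076=657206836  T[13][6]=12·13339535+45995730=206070150
Read c(13,4) = 1414014888, c(13,5) = 657206836, c(13,6) = 206070150.

1414014888, 657206836, 206070150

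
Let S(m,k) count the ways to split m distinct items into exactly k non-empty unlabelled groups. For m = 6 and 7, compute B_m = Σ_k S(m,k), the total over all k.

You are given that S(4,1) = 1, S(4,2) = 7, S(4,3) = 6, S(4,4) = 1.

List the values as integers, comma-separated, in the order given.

203, 877

@5  (5,1):1·1+0→1, (5,2):7·2+1→15, (5,3):6·3+7→25, (5,4):1·4+6→10, (5,5):0·5+1→1
@6  (6,1):1·1+0→1, (6,2):15·2+1→31, (6,3):25·3+15→90, (6,4):10·4+25→65, (6,5):1·5+10→15, (6,6):0·6+1→1
@7  (7,1):1·1+0→1, (7,2):31·2+1→63, (7,3):90·3+31→301, (7,4):65·4+90→350, (7,5):15·5+65→140, (7,6):1·6+15→21, (7,7):0·7+1→1
B_6 = ΣS(6,k) = 1+31+90+65+15+1 = 203
B_7 = ΣS(7,k) = 1+63+301+350+140+21+1 = 877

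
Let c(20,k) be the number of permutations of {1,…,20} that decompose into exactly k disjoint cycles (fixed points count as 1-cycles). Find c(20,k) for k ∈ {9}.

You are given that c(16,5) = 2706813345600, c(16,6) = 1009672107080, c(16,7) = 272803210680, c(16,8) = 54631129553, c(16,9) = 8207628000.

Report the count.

2503858755467550

[17] T[17,6]:16*1009672107080+2706813345600=18861567058880 · T[17,7]:16*272803210680+1009672107080=5374523477960 · T[17,8]:16*54631129553+272803210680=1146901283528 · T[17,9]:16*8207628000+54631129553=185953177553
[18] T[18,7]:17*5374523477960+18861567058880=110228466184200 · T[18,8]:17*1146901283528+5374523477960=24871845297936 · T[18,9]:17*185953177553+1146901283528=4308105301929
[19] T[19,8]:18*24871845297936+110228466184200=557921681547048 · T[19,9]:18*4308105301929+24871845297936=102417740732658
[20] T[20,9]:19*102417740732658+557921681547048=2503858755467550
Read c(20,9) = 2503858755467550.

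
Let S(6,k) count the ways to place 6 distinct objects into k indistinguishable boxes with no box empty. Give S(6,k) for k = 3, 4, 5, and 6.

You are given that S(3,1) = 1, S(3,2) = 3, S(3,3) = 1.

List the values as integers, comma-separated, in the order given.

[4] T[4,1]:1*1+0=1 · T[4,2]:2*3+1=7 · T[4,3]:3*1+3=6 · T[4,4]:4*0+1=1
[5] T[5,2]:2*7+1=15 · T[5,3]:3*6+7=25 · T[5,4]:4*1+6=10 · T[5,5]:5*0+1=1
[6] T[6,3]:3*25+15=90 · T[6,4]:4*10+25=65 · T[6,5]:5*1+10=15 · T[6,6]:6*0+1=1
Read S(6,3) = 90, S(6,4) = 65, S(6,5) = 15, S(6,6) = 1.

90, 65, 15, 1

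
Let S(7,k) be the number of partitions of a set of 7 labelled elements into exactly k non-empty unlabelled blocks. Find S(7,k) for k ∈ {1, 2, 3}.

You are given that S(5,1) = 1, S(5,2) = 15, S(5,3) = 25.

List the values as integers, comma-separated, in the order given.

@6  (6,1):1·1+0→1, (6,2):15·2+1→31, (6,3):25·3+15→90
@7  (7,1):1·1+0→1, (7,2):31·2+1→63, (7,3):90·3+31→301
Read S(7,1) = 1, S(7,2) = 63, S(7,3) = 301.

1, 63, 301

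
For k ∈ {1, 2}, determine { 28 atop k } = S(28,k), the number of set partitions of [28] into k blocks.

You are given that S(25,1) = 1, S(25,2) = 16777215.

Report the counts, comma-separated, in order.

1, 134217727

row 26: T[26][1]=1·1+0=1  T[26][2]=2·16777215+1=33554431
row 27: T[27][1]=1·1+0=1  T[27][2]=2·33554431+1=67108863
row 28: T[28][1]=1·1+0=1  T[28][2]=2·67108863+1=134217727
Read S(28,1) = 1, S(28,2) = 134217727.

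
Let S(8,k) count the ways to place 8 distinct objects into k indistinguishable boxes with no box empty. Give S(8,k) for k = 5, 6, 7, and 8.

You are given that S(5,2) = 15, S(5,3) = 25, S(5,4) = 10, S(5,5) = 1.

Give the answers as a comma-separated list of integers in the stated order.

1050, 266, 28, 1

@6  (6,3):25·3+15→90, (6,4):10·4+25→65, (6,5):1·5+10→15, (6,6):0·6+1→1
@7  (7,4):65·4+90→350, (7,5):15·5+65→140, (7,6):1·6+15→21, (7,7):0·7+1→1
@8  (8,5):140·5+350→1050, (8,6):21·6+140→266, (8,7):1·7+21→28, (8,8):0·8+1→1
Read S(8,5) = 1050, S(8,6) = 266, S(8,7) = 28, S(8,8) = 1.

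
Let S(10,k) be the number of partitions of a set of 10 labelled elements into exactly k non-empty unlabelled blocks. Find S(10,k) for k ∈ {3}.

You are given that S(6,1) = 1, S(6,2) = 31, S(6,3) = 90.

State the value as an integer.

9330

i=7: T(7,1)=0+1·1=1 | T(7,2)=1+2·31=63 | T(7,3)=31+3·90=301
i=8: T(8,1)=0+1·1=1 | T(8,2)=1+2·63=127 | T(8,3)=63+3·301=966
i=9: T(9,2)=1+2·127=255 | T(9,3)=127+3·966=3025
i=10: T(10,3)=255+3·3025=9330
Read S(10,3) = 9330.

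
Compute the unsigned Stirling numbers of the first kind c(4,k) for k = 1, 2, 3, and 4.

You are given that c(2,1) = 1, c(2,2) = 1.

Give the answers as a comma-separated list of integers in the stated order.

row 3: T[3][1]=2·1+0=2  T[3][2]=2·1+1=3  T[3][3]=2·0+1=1
row 4: T[4][1]=3·2+0=6  T[4][2]=3·3+2=11  T[4][3]=3·1+3=6  T[4][4]=3·0+1=1
Read c(4,1) = 6, c(4,2) = 11, c(4,3) = 6, c(4,4) = 1.

6, 11, 6, 1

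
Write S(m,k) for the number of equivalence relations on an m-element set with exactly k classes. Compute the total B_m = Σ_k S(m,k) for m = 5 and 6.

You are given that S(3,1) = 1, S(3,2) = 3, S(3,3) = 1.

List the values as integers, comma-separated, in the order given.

52, 203

r4: T_4,1=1×1+0=1; T_4,2=2×3+1=7; T_4,3=3×1+3=6; T_4,4=4×0+1=1
r5: T_5,1=1×1+0=1; T_5,2=2×7+1=15; T_5,3=3×6+7=25; T_5,4=4×1+6=10; T_5,5=5×0+1=1
r6: T_6,1=1×1+0=1; T_6,2=2×15+1=31; T_6,3=3×25+15=90; T_6,4=4×10+25=65; T_6,5=5×1+10=15; T_6,6=6×0+1=1
B_5 = ΣS(5,k) = 1+15+25+10+1 = 52
B_6 = ΣS(6,k) = 1+31+90+65+15+1 = 203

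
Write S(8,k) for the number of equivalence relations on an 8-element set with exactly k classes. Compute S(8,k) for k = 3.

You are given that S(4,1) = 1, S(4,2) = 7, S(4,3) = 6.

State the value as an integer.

966

row 5: T[5][1]=1·1+0=1  T[5][2]=2·7+1=15  T[5][3]=3·6+7=25
row 6: T[6][1]=1·1+0=1  T[6][2]=2·15+1=31  T[6][3]=3·25+15=90
row 7: T[7][2]=2·31+1=63  T[7][3]=3·90+31=301
row 8: T[8][3]=3·301+63=966
Read S(8,3) = 966.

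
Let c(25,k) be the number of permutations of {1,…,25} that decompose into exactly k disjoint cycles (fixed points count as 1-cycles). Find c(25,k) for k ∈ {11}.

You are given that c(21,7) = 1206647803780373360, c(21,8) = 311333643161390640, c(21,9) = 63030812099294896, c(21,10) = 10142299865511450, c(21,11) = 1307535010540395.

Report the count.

@22  (22,8):311333643161390640·21+1206647803780373360→7744654310169576800, (22,9):63030812099294896·21+311333643161390640→1634980697246583456, (22,10):10142299865511450·21+63030812099294896→276019109275035346, (22,11):1307535010540395·21+10142299865511450→37600535086859745
@23  (23,9):1634980697246583456·22+7744654310169576800→43714229649594412832, (23,10):276019109275035346·22+1634980697246583456→7707401101297361068, (23,11):37600535086859745·22+276019109275035346→1103230881185949736
@24  (24,10):7707401101297361068·23+43714229649594412832→220984454979433717396, (24,11):1103230881185949736·23+7707401101297361068→33081711368574204996
@25  (25,11):33081711368574204996·24+220984454979433717396→1014945527825214637300
Read c(25,11) = 1014945527825214637300.

1014945527825214637300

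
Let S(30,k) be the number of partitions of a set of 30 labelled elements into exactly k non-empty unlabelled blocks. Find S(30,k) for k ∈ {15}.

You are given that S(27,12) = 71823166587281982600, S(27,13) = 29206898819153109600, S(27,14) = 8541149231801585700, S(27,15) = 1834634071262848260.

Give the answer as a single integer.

[28] T[28,13]:13*29206898819153109600+71823166587281982600=451512851236272407400 · T[28,14]:14*8541149231801585700+29206898819153109600=148782988064375309400 · T[28,15]:15*1834634071262848260+8541149231801585700=36060660300744309600
[29] T[29,14]:14*148782988064375309400+451512851236272407400=2534474684137526739000 · T[29,15]:15*36060660300744309600+148782988064375309400=689692892575539953400
[30] T[30,15]:15*689692892575539953400+2534474684137526739000=12879868072770626040000
Read S(30,15) = 12879868072770626040000.

12879868072770626040000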